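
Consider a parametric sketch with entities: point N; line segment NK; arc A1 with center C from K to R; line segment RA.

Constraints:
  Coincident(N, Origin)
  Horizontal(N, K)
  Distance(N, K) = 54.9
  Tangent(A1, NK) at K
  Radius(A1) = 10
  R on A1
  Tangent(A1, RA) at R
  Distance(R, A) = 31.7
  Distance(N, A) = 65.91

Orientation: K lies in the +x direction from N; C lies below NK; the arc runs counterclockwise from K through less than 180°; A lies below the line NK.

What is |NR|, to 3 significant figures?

46.5

N is at the origin; N and K share the same y with |NK| = 54.9 and K on the +x side, so K = (54.9, 0.00). The tangent condition forces CK to be normal to NK, so C = K + (0, -10) = (54.9, -10.0). Since CR ⟂ RA (tangency), |CA| = √(10.0² + 31.7²) = 33.2 regardless of where R sits on A1. So A lies on both circle(N, 65.91) and circle(C, 33.2); the below-NK intersection is A = (50.1, -42.9). R is the foot of the tangent from A: R = (45.0, -11.6).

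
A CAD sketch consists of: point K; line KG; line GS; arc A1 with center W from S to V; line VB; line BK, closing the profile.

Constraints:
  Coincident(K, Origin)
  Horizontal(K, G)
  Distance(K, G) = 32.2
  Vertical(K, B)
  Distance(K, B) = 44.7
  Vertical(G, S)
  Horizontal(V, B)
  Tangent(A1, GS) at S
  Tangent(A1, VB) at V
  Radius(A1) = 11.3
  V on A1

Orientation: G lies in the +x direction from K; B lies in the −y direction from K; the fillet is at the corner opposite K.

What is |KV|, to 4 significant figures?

49.34

K is at the origin; KG is horizontal with |KG| = 32.2 and G on the +x side, so G = (32.20, 0.000). KB is vertical with |KB| = 44.7 and B on the −y side, so B = (0.000, -44.70). The virtual corner opposite K is at (32.20, -44.70). The tangent condition forces WS to be normal to GS and A1 meets VB tangentially, so WV is at right angles to VB, with radius 11.3, so the center W sits 11.3 in from both sides at W = (20.90, -33.40). That places the tangent points at S = (32.20, -33.40) on GS and V = (20.90, -44.70) on VB. Then |KV| = |V − K| = 49.34.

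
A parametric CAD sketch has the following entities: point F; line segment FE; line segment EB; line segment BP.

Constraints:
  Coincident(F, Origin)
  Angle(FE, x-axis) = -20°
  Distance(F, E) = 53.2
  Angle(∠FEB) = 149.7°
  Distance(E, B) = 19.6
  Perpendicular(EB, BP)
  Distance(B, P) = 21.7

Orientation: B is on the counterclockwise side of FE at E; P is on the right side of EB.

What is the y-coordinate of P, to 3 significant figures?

-36.0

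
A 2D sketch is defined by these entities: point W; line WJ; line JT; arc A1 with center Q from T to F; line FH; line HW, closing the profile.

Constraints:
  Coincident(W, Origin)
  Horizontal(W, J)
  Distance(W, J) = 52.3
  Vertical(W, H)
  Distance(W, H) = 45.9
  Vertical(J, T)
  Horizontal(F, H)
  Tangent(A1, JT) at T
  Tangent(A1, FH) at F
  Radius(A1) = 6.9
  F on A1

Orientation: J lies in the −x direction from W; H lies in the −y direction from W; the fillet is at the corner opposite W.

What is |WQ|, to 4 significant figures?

59.85

W and H share the same x with |WH| = 45.9 and H on the −y side, so H = (0.000, -45.90). The virtual corner opposite W is at (-52.30, -45.90). Since A1 is tangent to JT there, QT ⟂ JT and tangency of A1 to FH means the radius QF is perpendicular to FH, with radius 6.9, so the center Q sits 6.9 in from both sides at Q = (-45.40, -39.00). Then |WQ| = |Q − W| = 59.85.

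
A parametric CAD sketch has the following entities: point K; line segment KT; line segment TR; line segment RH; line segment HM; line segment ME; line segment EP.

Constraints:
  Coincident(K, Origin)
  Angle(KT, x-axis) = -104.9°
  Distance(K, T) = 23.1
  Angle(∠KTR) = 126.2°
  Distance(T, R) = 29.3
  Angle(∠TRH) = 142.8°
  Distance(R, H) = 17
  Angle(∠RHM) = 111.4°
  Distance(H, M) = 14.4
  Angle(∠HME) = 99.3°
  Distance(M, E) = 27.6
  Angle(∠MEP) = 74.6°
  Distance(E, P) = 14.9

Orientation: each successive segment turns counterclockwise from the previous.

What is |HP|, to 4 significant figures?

25.97

K is at the origin; KT runs at -104.9° with length 23.1, so T = (-5.940, -22.32). ∠KTR = 126.2° gives TR at -51.10° from the x-axis; with |TR| = 29.3, R = (12.46, -45.13). ∠TRH = 142.8° gives RH at -13.90° from the x-axis; with |RH| = 17.0, H = (28.96, -49.21). ∠RHM = 111.4° gives HM at 54.70° from the x-axis; with |HM| = 14.4, M = (37.28, -37.46). ∠HME = 99.3° gives ME at 135.4° from the x-axis; with |ME| = 27.6, E = (17.63, -18.08). ∠MEP = 74.6° gives EP at -119.2° from the x-axis; with |EP| = 14.9, P = (10.36, -31.08). Then |HP| = |P − H| = 25.97.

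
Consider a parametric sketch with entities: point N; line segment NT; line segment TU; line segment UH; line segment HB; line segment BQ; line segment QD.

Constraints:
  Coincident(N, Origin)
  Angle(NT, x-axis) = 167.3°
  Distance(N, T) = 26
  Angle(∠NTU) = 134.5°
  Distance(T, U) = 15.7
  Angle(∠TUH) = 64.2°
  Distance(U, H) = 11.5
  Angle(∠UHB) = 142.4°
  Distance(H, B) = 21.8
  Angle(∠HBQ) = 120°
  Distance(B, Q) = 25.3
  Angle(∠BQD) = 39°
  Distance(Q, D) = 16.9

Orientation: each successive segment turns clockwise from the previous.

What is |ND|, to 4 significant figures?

14.91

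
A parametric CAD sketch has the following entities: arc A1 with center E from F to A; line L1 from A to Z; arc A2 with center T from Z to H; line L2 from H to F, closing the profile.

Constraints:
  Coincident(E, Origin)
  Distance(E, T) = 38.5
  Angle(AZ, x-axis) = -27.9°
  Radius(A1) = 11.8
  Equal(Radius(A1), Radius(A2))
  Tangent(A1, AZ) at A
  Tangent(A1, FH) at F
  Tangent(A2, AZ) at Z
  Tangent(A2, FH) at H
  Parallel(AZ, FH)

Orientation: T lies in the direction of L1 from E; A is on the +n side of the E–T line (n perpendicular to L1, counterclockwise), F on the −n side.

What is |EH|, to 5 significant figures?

40.268

The slot axis is L1's direction at -27.9°, so u = (cos -27.9°, sin -27.9°) = (0.88377, -0.46793) and n = (−sin -27.9°, cos -27.9°) = (0.46793, 0.88377). E is at the origin and T lies 38.5 along u from E, so T = 38.5·u = (34.025, -18.015). Tangency of A1 to both parallel lines with radius 11.8 puts A and F at E ± 11.8·n: A = (5.5216, 10.428), F = (-5.5216, -10.428). Equal radii place Z and H the same way about T: Z = T + 11.8·n = (39.547, -7.5869), H = T − 11.8·n = (28.503, -28.444). Then |EH| = |H − E| = 40.268.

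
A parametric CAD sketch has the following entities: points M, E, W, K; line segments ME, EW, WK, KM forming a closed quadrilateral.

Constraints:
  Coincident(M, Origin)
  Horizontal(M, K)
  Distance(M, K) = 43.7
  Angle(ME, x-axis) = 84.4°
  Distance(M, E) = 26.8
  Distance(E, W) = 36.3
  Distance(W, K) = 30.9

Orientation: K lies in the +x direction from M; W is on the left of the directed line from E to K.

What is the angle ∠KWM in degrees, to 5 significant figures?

61.059°

M is at the origin; MK is horizontal with |MK| = 43.7 and K in +x, so K = (43.7, 0). ME runs at 84.4° with |ME| = 26.8, so E = (2.6152, 26.672). W is determined by |EW| = 36.3 and |WK| = 30.9 together: it lies at the intersection of circle(E, 36.3) and circle(K, 30.9). With |EK| = 48.983, the foot of the radical line on EK is 28.196 from E and the perpendicular offset is √(36.3² − 28.196²) = 22.862. Taking the left-of-EK solution: W = (38.713, 30.495).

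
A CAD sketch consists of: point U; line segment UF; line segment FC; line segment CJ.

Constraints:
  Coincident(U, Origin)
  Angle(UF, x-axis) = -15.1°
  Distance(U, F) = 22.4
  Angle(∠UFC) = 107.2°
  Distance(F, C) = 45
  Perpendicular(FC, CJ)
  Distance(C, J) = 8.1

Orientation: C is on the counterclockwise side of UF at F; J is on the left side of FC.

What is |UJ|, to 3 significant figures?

53.3

U is at the origin; UF runs at -15.1° with length 22.4, so F = 22.4·(cos -15.1°, sin -15.1°) = (21.6, -5.84). ∠UFC = 107.2°, so FC runs at -15.1° + (180° − 107.2°) = 57.7° from the x-axis; with |FC| = 45.0, C = F + 45.0·(cos 57.7°, sin 57.7°) = (45.7, 32.2). The perpendicularity gives CJ at right angles to FC; with |CJ| = 8.1 on the left of FC, J = C + 8.1·(-0.845, 0.534) = (38.8, 36.5). Then |UJ| = |J − U| = 53.3.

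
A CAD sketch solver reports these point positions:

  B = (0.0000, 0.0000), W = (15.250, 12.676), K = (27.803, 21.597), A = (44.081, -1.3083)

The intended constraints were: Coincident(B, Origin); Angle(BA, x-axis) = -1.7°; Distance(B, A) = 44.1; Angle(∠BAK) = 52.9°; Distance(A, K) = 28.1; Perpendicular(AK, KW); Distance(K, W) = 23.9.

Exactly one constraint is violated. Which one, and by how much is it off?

Distance(K, W) = 23.9 — off by 8.50.

B = (0.00, 0.00) ✓; BA at -1.700° ✓; |BA| = 44.10 ✓; ∠BAK = 52.90° ✓; |AK| = 28.10 ✓; ∠(AK, KW) = 90.00° ✓; |KW| = 15.40 ✗.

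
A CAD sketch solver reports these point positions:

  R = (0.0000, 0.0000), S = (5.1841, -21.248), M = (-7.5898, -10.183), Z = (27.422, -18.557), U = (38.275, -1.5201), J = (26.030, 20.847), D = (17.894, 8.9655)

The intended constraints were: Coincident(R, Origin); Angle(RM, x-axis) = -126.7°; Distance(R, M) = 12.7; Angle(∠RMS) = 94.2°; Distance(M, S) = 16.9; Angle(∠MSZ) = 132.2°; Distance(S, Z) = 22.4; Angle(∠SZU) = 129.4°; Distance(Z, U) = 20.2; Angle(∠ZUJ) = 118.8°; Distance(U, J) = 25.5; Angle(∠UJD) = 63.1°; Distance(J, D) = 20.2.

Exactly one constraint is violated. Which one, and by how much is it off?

Distance(J, D) = 20.2 — off by 5.80.

R = (0.00, 0.00) ✓; RM at -126.7° ✓; |RM| = 12.70 ✓; ∠RMS = 94.20° ✓; |MS| = 16.90 ✓; ∠MSZ = 132.2° ✓; |SZ| = 22.40 ✓; ∠SZU = 129.4° ✓; |ZU| = 20.20 ✓; ∠ZUJ = 118.8° ✓; |UJ| = 25.50 ✓; ∠UJD = 63.10° ✓; |JD| = 14.40 ✗.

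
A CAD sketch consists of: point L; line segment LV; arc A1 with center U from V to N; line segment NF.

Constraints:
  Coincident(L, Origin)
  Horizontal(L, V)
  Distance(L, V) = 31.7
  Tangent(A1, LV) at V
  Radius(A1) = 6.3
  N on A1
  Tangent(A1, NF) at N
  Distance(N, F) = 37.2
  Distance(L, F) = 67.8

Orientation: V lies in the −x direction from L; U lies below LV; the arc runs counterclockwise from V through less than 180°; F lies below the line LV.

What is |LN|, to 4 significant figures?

36.60

L is at the origin; L and V share the same y with |LV| = 31.7 and V on the −x side, so V = (-31.70, 0.000). The tangent condition forces UV to be normal to LV, so U = V + (0, -6.3) = (-31.70, -6.300). Since UN ⟂ NF (tangency), |UF| = √(6.3² + 37.2²) = 37.73 regardless of where N sits on A1. So F lies on both circle(L, 67.8) and circle(U, 37.73); the below-LV intersection is F = (-60.41, -30.78). N is the foot of the tangent from F: N = (-36.53, -2.256).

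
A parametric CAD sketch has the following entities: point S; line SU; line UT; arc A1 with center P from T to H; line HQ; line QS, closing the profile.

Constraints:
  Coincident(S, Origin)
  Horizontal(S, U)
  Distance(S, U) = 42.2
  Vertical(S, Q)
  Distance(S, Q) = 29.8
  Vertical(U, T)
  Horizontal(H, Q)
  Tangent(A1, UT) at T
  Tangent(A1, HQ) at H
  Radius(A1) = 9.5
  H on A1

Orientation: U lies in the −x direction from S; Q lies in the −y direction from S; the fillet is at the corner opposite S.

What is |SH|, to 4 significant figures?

44.24

S is at the origin; S and U share the same y with |SU| = 42.2 and U on the −x side, so U = (-42.20, 0.000). SQ is vertical with |SQ| = 29.8 and Q on the −y side, so Q = (0.000, -29.80). The virtual corner opposite S is at (-42.20, -29.80). A1 meets UT tangentially, so PT is at right angles to UT and the tangent condition forces PH to be normal to HQ, with radius 9.5, so the center P sits 9.5 in from both sides at P = (-32.70, -20.30). That places the tangent points at T = (-42.20, -20.30) on UT and H = (-32.70, -29.80) on HQ. Then |SH| = |H − S| = 44.24.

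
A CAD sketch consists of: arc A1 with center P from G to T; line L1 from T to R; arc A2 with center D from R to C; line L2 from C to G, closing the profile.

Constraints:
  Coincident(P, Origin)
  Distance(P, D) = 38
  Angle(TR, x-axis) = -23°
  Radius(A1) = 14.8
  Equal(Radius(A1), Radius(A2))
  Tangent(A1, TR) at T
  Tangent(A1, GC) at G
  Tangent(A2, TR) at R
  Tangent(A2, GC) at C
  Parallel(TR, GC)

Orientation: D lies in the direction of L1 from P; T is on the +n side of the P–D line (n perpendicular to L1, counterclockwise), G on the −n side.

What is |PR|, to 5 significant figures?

40.780

Tangency of A1 to both parallel lines with radius 14.8 puts T and G at P ± 14.8·n: T = (5.7828, 13.623), G = (-5.7828, -13.623). Equal radii place R and C the same way about D: R = D + 14.8·n = (40.762, -1.2243), C = D − 14.8·n = (29.196, -28.471). Then |PR| = |R − P| = 40.780.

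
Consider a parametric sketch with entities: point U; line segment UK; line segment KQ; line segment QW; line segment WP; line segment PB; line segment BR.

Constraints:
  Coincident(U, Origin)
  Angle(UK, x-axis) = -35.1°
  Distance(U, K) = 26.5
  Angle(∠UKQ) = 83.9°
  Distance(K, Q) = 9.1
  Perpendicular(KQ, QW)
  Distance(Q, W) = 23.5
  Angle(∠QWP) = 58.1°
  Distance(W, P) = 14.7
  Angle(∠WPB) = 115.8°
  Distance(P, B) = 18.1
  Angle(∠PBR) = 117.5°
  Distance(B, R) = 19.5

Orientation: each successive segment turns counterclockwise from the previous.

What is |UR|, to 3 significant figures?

38.3

U is at the origin; UK runs at -35.1° with length 26.5, so K = (21.7, -15.2). ∠UKQ = 83.9° gives KQ at 61.0° from the x-axis; with |KQ| = 9.1, Q = (26.1, -7.28). The perpendicularity gives QW at right angles to KQ, so QW runs at 151°; with |QW| = 23.5, W = (5.54, 4.11). ∠QWP = 58.1° gives WP at -87.1° from the x-axis; with |WP| = 14.7, P = (6.28, -10.6). ∠WPB = 115.8° gives PB at -22.9° from the x-axis; with |PB| = 18.1, B = (23.0, -17.6). ∠PBR = 117.5° gives BR at 39.6° from the x-axis; with |BR| = 19.5, R = (38.0, -5.18). Then |UR| = |R − U| = 38.3.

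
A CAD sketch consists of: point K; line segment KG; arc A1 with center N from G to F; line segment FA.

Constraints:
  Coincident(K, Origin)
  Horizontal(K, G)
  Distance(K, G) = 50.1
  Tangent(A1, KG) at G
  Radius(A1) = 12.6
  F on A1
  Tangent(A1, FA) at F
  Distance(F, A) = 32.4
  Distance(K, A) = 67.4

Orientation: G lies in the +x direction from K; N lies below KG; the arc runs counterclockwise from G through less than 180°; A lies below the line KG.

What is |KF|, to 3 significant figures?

41.5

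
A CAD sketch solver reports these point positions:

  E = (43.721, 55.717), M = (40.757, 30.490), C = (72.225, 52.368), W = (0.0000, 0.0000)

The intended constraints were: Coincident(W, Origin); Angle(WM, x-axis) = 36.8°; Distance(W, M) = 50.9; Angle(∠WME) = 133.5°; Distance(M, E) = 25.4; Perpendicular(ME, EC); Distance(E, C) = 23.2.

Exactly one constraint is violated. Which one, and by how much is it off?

Distance(E, C) = 23.2 — off by 5.50.

W = (0.00, 0.00) ✓; WM at 36.80° ✓; |WM| = 50.90 ✓; ∠WME = 133.5° ✓; |ME| = 25.40 ✓; ∠(ME, EC) = 90.00° ✓; |EC| = 28.70 ✗.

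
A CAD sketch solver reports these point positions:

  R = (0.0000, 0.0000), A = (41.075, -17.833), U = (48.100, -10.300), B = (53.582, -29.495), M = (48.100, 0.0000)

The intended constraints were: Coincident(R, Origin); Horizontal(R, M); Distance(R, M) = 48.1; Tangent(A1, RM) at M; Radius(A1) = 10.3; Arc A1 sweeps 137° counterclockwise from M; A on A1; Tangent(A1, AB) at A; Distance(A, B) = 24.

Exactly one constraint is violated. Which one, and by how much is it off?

Distance(A, B) = 24 — off by 6.90.

R = (0.00, 0.00) ✓; R.y = 0.00, M.y = 0.00 ✓; |RM| = 48.10 ✓; ∠(UM, MR) = 90.00° ✓; |UM| = 10.30 ✓; bearing(U→A) − bearing(U→M) = 137.0° ✓; |UA| = 10.30 ✓; ∠(UA, AB) = 90.00° ✓; |AB| = 17.10 ✗.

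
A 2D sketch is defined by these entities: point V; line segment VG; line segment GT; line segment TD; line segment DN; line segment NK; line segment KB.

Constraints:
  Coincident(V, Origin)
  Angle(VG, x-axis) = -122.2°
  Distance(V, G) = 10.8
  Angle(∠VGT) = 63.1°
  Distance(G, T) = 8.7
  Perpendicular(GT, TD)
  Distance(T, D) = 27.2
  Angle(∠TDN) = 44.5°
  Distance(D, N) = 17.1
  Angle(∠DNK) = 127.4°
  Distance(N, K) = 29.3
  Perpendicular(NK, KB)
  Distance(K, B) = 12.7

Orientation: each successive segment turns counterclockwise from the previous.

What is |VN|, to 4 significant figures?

9.779

GT is perpendicular to TD, so TD runs at 84.70°; with |TD| = 27.2, D = (5.420, 17.14). ∠TDN = 44.5° gives DN at -139.8° from the x-axis; with |DN| = 17.1, N = (-7.641, 6.104). Then |VN| = |N − V| = 9.779.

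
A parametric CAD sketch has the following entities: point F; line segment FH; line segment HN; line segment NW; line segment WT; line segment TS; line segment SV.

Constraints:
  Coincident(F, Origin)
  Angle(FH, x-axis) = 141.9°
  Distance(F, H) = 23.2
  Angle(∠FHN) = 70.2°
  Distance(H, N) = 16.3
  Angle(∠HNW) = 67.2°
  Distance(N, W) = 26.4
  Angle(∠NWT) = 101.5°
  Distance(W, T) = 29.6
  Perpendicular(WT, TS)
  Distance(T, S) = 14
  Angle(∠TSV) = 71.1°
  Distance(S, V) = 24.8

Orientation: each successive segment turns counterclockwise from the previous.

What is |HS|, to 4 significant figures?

20.78

F is at the origin; FH runs at 141.9° with length 23.2, so H = (-18.26, 14.32). ∠FHN = 70.2° gives HN at -108.3° from the x-axis; with |HN| = 16.3, N = (-23.37, -1.160). ∠HNW = 67.2° gives NW at 4.500° from the x-axis; with |NW| = 26.4, W = (2.944, 0.9109). ∠NWT = 101.5° gives WT at 83.00° from the x-axis; with |WT| = 29.6, T = (6.551, 30.29). The perpendicularity gives TS at right angles to WT, so TS runs at 173.0°; with |TS| = 14.0, S = (-7.345, 32.00). Then |HS| = |S − H| = 20.78.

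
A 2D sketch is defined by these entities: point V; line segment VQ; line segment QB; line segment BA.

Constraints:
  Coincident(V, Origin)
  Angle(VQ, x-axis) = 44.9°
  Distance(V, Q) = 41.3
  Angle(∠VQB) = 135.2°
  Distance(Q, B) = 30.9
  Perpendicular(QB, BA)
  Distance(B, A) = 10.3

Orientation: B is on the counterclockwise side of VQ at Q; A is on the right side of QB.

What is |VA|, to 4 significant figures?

71.95

V is at the origin; VQ runs at 44.9° with length 41.3, so Q = 41.3·(cos 44.9°, sin 44.9°) = (29.25, 29.15). ∠VQB = 135.2°, so QB runs at 44.9° + (180° − 135.2°) = 89.70° from the x-axis; with |QB| = 30.9, B = Q + 30.9·(cos 89.70°, sin 89.70°) = (29.42, 60.05). QB ⟂ BA; with |BA| = 10.3 on the right of QB, A = B + 10.3·(1.000, -0.005236) = (39.72, 60.00). Then |VA| = |A − V| = 71.95.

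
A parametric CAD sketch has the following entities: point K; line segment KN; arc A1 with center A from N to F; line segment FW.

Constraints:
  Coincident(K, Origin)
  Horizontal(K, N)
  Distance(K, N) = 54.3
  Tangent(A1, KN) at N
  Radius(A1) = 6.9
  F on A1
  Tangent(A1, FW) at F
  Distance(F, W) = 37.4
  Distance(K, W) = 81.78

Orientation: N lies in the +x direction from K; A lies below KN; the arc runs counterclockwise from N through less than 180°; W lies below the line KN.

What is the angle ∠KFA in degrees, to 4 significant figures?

131.5°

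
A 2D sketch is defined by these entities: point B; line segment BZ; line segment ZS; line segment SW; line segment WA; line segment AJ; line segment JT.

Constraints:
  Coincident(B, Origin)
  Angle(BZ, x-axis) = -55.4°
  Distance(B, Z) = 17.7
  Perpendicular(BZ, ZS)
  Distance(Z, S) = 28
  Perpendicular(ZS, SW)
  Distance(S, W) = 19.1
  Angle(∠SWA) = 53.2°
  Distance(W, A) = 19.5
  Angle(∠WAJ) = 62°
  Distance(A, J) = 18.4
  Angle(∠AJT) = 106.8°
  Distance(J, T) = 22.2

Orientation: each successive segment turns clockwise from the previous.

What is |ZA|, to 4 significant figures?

14.44

The perpendicularity gives SW at right angles to ZS, so SW runs at 124.6°; with |SW| = 19.1, W = (-23.84, -14.75). ∠SWA = 53.2° gives WA at -2.200° from the x-axis; with |WA| = 19.5, A = (-4.357, -15.50). Then |ZA| = |A − Z| = 14.44.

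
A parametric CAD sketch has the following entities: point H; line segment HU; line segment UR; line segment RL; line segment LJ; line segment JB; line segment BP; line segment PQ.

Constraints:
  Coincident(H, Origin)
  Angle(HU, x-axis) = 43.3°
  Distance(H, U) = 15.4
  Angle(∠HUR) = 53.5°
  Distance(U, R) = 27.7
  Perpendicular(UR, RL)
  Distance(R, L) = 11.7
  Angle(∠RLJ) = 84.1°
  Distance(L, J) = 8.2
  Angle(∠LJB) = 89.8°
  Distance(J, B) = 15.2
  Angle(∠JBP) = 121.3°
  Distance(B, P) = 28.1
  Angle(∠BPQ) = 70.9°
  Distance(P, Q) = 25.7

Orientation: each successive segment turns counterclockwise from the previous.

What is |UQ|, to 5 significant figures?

50.191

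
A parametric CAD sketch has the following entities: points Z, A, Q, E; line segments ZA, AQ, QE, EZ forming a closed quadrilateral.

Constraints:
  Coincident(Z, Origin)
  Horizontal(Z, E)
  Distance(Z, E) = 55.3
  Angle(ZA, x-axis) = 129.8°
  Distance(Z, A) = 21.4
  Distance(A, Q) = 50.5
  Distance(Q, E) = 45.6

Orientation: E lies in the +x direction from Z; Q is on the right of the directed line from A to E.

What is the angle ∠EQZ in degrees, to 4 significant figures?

92.78°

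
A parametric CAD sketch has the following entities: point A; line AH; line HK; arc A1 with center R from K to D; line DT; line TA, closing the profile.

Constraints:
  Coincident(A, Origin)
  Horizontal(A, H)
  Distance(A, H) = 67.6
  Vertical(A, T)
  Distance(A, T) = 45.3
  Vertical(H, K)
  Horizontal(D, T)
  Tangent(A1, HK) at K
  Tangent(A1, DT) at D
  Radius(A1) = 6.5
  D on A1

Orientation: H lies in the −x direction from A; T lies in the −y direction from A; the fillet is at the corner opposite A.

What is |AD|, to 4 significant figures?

76.06

A is at the origin; AH is horizontal with |AH| = 67.6 and H on the −x side, so H = (-67.60, 0.000). AT is vertical with |AT| = 45.3 and T on the −y side, so T = (0.000, -45.30). The virtual corner opposite A is at (-67.60, -45.30). Since A1 is tangent to HK there, RK ⟂ HK and A1 meets DT tangentially, so RD is at right angles to DT, with radius 6.5, so the center R sits 6.5 in from both sides at R = (-61.10, -38.80). That places the tangent points at K = (-67.60, -38.80) on HK and D = (-61.10, -45.30) on DT. Then |AD| = |D − A| = 76.06.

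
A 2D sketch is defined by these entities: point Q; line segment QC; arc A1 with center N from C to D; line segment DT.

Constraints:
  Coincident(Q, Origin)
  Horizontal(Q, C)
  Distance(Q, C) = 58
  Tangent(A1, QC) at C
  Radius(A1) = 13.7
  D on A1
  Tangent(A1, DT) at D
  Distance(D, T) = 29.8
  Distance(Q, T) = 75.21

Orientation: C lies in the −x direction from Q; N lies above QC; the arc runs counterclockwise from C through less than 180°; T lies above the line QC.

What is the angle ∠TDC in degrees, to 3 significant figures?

122°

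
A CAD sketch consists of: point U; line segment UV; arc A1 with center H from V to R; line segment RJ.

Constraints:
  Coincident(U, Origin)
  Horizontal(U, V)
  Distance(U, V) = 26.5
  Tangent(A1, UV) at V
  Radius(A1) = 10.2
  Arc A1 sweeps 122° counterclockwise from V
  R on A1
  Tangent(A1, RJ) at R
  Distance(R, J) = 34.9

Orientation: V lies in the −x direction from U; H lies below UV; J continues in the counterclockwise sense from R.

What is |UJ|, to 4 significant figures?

48.17

U is at the origin; U and V share the same y with |UV| = 26.5 and V on the −x side, so V = (-26.50, 0.000). Since A1 is tangent to UV there, HV ⟂ UV, so H = V + (0, -10.2) = (-26.50, -10.20). On A1, V sits at bearing 90° from H; a 122° counterclockwise sweep puts R at bearing 212°, so R = H + 10.2·(cos 212°, sin 212°) = (-35.15, -15.61). A1 meets RJ tangentially, so HR is at right angles to RJ, so RJ runs along (−sin 212°, cos 212°); with |RJ| = 34.9, J = (-16.66, -45.20). Then |UJ| = |J − U| = 48.17.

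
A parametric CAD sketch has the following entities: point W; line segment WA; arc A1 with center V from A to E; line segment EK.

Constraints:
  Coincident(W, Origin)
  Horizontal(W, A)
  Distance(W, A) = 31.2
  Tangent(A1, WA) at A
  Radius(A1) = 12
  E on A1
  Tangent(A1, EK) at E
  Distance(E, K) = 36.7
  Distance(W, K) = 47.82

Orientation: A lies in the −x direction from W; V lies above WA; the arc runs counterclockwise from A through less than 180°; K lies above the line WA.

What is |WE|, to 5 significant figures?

21.766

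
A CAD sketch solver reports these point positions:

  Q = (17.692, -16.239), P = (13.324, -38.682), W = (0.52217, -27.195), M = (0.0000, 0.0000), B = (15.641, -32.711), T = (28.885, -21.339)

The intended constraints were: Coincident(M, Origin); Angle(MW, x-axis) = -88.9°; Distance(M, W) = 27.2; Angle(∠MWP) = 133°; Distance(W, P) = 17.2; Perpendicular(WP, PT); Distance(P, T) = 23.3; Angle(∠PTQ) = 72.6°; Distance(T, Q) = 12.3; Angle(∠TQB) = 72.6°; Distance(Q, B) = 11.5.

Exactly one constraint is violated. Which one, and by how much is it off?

Distance(Q, B) = 11.5 — off by 5.10.

M = (0.00, 0.00) ✓; MW at -88.90° ✓; |MW| = 27.20 ✓; ∠MWP = 133.0° ✓; |WP| = 17.20 ✓; ∠(WP, PT) = 90.00° ✓; |PT| = 23.30 ✓; ∠PTQ = 72.60° ✓; |TQ| = 12.30 ✓; ∠TQB = 72.60° ✓; |QB| = 16.60 ✗.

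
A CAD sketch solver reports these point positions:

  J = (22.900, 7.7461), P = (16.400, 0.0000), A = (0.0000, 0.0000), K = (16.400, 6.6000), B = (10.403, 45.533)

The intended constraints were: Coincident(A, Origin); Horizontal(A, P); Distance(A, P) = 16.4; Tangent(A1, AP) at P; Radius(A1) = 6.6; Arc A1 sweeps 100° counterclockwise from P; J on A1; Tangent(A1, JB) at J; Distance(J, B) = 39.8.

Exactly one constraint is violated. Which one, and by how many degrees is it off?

Tangent(A1, JB) at J — off by 8.30°.

A = (0.00, 0.00) ✓; A.y = 0.00, P.y = 0.00 ✓; |AP| = 16.40 ✓; ∠(KP, PA) = 90.00° ✓; |KP| = 6.600 ✓; bearing(K→J) − bearing(K→P) = 100.0° ✓; |KJ| = 6.600 ✓; ∠(KJ, JB) = 81.70° ✗; |JB| = 39.80 ✓.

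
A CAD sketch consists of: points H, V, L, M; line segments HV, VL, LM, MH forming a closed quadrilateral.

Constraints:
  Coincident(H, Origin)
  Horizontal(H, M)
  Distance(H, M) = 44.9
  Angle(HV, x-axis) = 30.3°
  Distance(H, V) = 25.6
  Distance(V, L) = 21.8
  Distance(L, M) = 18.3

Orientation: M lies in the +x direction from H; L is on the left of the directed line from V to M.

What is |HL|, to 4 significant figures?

46.93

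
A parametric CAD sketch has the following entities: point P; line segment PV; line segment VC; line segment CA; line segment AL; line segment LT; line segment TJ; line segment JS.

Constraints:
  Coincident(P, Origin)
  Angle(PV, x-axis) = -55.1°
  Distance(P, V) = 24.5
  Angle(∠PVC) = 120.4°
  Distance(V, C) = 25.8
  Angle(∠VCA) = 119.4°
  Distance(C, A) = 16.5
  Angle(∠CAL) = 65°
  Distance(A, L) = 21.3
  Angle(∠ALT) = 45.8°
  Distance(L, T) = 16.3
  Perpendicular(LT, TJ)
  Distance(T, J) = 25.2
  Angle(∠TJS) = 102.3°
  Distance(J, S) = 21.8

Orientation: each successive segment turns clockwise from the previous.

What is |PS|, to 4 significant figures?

48.20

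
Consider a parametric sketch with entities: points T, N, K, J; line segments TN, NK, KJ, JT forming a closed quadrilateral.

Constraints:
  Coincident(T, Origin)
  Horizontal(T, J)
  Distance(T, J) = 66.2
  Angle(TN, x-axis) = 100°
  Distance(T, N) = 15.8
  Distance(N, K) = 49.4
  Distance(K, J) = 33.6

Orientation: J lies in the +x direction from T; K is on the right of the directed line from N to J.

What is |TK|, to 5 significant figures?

39.081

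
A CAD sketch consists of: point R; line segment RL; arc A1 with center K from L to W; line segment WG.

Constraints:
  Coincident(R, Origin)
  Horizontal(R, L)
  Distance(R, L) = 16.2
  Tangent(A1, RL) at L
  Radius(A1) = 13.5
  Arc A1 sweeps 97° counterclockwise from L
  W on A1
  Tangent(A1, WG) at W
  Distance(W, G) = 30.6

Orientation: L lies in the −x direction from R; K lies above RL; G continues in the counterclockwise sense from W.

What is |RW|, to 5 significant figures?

15.402

R is at the origin; R and L share the same y with |RL| = 16.2 and L on the −x side, so L = (-16.200, 0.0000). A1 meets RL tangentially, so KL is at right angles to RL, so K = L + (0, 13.5) = (-16.200, 13.500). On A1, L sits at bearing -90° from K; a 97° counterclockwise sweep puts W at bearing 7°, so W = K + 13.5·(cos 7°, sin 7°) = (-2.8006, 15.145). Then |RW| = |W − R| = 15.402.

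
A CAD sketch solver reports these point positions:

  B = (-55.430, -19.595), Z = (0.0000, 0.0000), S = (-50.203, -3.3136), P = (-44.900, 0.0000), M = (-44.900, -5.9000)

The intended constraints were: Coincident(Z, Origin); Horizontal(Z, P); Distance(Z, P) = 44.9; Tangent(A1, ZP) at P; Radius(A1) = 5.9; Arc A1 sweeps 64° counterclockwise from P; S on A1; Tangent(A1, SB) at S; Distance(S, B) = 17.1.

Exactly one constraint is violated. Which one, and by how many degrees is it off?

Tangent(A1, SB) at S — off by 8.20°.

Z = (0.00, 0.00) ✓; Z.y = 0.00, P.y = 0.00 ✓; |ZP| = 44.90 ✓; ∠(MP, PZ) = 90.00° ✓; |MP| = 5.900 ✓; bearing(M→S) − bearing(M→P) = 64.00° ✓; |MS| = 5.900 ✓; ∠(MS, SB) = 81.80° ✗; |SB| = 17.10 ✓.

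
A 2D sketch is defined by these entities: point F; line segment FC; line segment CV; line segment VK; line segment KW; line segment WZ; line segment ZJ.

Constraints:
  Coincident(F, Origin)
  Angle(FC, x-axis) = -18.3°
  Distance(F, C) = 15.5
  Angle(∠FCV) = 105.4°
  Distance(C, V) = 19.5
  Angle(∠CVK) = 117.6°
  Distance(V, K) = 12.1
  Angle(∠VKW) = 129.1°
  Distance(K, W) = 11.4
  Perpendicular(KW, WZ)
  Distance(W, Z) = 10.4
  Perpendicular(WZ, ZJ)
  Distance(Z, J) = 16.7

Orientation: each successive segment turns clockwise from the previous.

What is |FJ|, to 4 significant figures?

25.46

The perpendicularity gives WZ at right angles to KW, so WZ runs at 63.80°; with |WZ| = 10.4, Z = (-2.901, -15.03). The perpendicularity gives ZJ at right angles to WZ, so ZJ runs at -26.20°; with |ZJ| = 16.7, J = (12.08, -22.41). Then |FJ| = |J − F| = 25.46.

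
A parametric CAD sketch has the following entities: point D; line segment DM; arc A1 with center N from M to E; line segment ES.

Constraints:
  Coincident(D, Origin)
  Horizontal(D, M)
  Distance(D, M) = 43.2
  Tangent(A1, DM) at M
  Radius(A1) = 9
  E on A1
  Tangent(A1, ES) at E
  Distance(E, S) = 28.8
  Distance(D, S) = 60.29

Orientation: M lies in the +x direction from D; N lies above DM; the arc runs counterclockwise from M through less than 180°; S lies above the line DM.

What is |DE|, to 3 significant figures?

53.1

D is at the origin; D and M share the same y with |DM| = 43.2 and M on the +x side, so M = (43.2, 0.00). The tangent condition forces NM to be normal to DM, so N = M + (0, 9) = (43.2, 9.00). Since NE ⟂ ES (tangency), |NS| = √(9.0² + 28.8²) = 30.2 regardless of where E sits on A1. So S lies on both circle(D, 60.29) and circle(N, 30.2); the above-DM intersection is S = (45.9, 39.0). E is the foot of the tangent from S: E = (52.0, 10.9).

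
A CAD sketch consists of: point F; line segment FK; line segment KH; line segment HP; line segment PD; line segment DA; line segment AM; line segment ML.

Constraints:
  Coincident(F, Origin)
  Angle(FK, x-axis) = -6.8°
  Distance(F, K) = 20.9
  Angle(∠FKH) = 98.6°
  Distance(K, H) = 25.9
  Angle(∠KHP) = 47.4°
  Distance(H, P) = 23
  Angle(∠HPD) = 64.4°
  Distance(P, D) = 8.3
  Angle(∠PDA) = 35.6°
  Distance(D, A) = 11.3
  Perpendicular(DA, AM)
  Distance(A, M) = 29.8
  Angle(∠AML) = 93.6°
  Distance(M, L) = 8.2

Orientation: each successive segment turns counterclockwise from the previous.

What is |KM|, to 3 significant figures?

40.4

∠PDA = 35.6° gives DA at 107° from the x-axis; with |DA| = 11.3, A = (10.4, 17.8). The perpendicularity gives AM at right angles to DA, so AM runs at -163°; with |AM| = 29.8, M = (-18.0, 8.95). Then |KM| = |M − K| = 40.4.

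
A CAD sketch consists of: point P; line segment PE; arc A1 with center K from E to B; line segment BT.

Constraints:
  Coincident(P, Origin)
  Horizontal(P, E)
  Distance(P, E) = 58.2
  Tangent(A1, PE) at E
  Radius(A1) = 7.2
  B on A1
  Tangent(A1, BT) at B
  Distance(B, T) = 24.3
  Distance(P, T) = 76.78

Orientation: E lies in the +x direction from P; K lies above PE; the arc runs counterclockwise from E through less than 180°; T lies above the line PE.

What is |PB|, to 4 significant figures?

65.41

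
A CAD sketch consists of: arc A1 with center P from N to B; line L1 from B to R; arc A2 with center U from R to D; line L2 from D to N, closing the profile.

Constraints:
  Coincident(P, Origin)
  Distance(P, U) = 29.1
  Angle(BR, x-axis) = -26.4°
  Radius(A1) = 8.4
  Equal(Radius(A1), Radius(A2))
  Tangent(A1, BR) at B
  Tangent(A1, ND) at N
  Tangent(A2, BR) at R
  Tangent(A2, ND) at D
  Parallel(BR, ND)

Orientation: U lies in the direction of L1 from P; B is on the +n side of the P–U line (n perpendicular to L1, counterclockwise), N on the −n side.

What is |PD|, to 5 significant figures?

30.288

Tangency of A1 to both parallel lines with radius 8.4 puts B and N at P ± 8.4·n: B = (3.7349, 7.5240), N = (-3.7349, -7.5240). Equal radii place R and D the same way about U: R = U + 8.4·n = (29.800, -5.4149), D = U − 8.4·n = (22.330, -20.463). Then |PD| = |D − P| = 30.288.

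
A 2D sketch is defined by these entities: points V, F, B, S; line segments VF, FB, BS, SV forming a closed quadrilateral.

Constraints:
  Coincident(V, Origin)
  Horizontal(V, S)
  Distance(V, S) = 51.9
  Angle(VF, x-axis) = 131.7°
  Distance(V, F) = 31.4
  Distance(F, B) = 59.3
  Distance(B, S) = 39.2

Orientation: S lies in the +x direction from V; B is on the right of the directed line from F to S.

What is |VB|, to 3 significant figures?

27.9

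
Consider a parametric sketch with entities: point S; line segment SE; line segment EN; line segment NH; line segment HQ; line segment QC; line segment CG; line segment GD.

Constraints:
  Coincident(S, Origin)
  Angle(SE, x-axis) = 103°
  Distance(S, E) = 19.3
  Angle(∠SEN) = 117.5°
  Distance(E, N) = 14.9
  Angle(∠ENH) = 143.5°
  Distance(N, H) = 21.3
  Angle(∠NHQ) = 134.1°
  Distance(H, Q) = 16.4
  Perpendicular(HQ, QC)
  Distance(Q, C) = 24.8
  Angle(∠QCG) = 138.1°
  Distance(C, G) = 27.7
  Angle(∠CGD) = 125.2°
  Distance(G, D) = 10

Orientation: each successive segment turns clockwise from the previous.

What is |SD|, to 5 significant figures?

11.452

S is at the origin; SE runs at 103.0° with length 19.3, so E = (-4.3416, 18.805). ∠SEN = 117.5° gives EN at 40.500° from the x-axis; with |EN| = 14.9, N = (6.9885, 28.482). ∠ENH = 143.5° gives NH at 4.0000° from the x-axis; with |NH| = 21.3, H = (28.237, 29.968). ∠NHQ = 134.1° gives HQ at -41.900° from the x-axis; with |HQ| = 16.4, Q = (40.443, 19.015). The perpendicularity gives QC at right angles to HQ, so QC runs at -131.90°; with |QC| = 24.8, C = (23.881, 0.55655). ∠QCG = 138.1° gives CG at -173.80° from the x-axis; with |CG| = 27.7, G = (-3.6569, -2.4350). ∠CGD = 125.2° gives GD at 131.40° from the x-axis; with |GD| = 10.0, D = (-10.270, 5.0661). Then |SD| = |D − S| = 11.452.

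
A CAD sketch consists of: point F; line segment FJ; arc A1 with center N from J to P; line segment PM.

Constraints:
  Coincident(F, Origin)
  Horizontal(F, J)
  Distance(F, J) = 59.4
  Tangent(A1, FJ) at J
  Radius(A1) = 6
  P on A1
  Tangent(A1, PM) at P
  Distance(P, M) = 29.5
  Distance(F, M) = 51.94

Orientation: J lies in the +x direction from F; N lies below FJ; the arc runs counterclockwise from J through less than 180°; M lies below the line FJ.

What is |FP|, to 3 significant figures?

54.0

Checks: |NP| = 6.000 ✓; ∠(NP, PM) = 90.00° ✓; |PM| = 29.50 ✓; |FM| = 51.94 ✓.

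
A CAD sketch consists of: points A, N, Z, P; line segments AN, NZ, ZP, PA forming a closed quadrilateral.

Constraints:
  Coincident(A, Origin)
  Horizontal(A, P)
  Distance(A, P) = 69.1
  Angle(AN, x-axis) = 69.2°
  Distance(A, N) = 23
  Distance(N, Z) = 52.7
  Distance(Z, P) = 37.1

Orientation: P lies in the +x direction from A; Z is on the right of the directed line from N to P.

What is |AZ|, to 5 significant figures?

44.295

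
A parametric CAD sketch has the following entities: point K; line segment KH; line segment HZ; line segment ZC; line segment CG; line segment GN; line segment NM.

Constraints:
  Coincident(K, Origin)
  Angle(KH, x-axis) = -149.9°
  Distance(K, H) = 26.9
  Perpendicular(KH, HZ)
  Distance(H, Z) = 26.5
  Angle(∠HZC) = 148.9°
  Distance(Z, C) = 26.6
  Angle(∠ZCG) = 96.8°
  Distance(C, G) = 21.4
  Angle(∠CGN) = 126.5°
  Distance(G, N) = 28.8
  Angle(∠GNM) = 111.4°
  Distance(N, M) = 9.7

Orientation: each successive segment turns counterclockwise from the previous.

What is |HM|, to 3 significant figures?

32.0

K is at the origin; KH runs at -149.9° with length 26.9, so H = (-23.3, -13.5). The perpendicularity gives HZ at right angles to KH, so HZ runs at -59.9°; with |HZ| = 26.5, Z = (-9.98, -36.4). ∠HZC = 148.9° gives ZC at -28.8° from the x-axis; with |ZC| = 26.6, C = (13.3, -49.2). ∠ZCG = 96.8° gives CG at 54.4° from the x-axis; with |CG| = 21.4, G = (25.8, -31.8). ∠CGN = 126.5° gives GN at 108° from the x-axis; with |GN| = 28.8, N = (16.9, -4.43). ∠GNM = 111.4° gives NM at 176° from the x-axis; with |NM| = 9.7, M = (7.25, -3.83). Then |HM| = |M − H| = 32.0.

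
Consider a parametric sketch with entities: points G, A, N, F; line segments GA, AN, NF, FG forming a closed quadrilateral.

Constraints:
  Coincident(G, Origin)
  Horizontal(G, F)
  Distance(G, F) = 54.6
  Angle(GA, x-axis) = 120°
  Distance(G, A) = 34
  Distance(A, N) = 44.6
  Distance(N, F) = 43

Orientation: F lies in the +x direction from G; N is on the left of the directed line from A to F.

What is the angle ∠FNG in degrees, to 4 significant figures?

78.64°

Checks: |AN| = 44.60 ✓; |NF| = 43.00 ✓.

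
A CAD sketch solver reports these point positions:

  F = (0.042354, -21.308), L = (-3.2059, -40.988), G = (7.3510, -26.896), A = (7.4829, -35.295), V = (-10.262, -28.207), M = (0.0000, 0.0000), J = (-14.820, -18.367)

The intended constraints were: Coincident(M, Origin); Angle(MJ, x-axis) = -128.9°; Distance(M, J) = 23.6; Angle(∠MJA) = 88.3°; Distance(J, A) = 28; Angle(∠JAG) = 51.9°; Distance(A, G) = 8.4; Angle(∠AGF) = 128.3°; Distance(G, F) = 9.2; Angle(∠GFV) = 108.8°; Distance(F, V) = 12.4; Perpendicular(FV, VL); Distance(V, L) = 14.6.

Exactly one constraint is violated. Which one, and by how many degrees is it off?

Perpendicular(FV, VL) — off by 4.90°.

M = (0.00, 0.00) ✓; MJ at -128.9° ✓; |MJ| = 23.60 ✓; ∠MJA = 88.30° ✓; |JA| = 28.00 ✓; ∠JAG = 51.90° ✓; |AG| = 8.400 ✓; ∠AGF = 128.3° ✓; |GF| = 9.200 ✓; ∠GFV = 108.8° ✓; |FV| = 12.40 ✓; ∠(FV, VL) = 85.10° ✗; |VL| = 14.60 ✓.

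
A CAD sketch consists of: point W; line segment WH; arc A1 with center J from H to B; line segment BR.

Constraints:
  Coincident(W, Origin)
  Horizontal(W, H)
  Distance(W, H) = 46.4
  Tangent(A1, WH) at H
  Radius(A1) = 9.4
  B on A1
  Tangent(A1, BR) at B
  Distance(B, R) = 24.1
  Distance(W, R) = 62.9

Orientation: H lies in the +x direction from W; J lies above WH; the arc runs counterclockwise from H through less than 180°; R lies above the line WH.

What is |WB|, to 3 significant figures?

56.7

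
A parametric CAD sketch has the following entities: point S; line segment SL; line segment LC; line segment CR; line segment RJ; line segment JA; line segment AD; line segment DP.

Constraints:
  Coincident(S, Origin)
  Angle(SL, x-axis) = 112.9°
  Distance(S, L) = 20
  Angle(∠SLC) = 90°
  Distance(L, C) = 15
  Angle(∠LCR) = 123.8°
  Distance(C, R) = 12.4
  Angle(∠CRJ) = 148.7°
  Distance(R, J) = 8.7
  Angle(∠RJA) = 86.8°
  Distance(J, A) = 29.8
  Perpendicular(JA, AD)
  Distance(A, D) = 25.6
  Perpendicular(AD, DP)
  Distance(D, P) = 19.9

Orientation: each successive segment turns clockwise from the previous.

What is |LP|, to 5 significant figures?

14.362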